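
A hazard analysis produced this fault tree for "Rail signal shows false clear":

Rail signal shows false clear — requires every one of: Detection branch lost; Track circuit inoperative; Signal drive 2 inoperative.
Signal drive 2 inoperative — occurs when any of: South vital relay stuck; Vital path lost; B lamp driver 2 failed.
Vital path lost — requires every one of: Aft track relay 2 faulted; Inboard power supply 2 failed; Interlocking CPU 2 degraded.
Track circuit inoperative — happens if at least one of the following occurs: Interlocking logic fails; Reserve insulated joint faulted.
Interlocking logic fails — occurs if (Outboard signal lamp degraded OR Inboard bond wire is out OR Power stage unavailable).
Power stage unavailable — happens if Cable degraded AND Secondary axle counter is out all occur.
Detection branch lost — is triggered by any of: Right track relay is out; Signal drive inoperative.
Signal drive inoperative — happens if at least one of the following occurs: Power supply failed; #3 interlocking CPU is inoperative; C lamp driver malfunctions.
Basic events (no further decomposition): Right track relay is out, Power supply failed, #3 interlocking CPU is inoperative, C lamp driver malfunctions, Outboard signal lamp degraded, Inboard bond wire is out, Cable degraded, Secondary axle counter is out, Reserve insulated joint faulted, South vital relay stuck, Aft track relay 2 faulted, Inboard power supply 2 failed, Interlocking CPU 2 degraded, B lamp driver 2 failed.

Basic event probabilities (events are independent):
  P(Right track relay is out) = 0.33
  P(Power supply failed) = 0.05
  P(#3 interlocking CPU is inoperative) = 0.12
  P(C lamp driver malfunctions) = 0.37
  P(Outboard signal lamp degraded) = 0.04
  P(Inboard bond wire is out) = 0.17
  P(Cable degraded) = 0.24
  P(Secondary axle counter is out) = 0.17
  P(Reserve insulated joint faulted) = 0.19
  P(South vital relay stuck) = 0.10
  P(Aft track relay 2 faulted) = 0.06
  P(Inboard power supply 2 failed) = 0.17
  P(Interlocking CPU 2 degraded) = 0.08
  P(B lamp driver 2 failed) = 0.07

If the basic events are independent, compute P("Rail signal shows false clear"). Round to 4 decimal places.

P(Signal drive inoperative) [OR] = 1 − (1−0.05) × (1−0.12) × (1−0.37) = 0.473320
P(Detection branch lost) [OR] = 1 − (1−0.33) × (1−0.473320) = 0.647124
P(Power stage unavailable) [AND] = 0.24 × 0.17 = 0.040800
P(Interlocking logic fails) [OR] = 1 − (1−0.04) × (1−0.17) × (1−0.040800) = 0.235709
P(Track circuit inoperative) [OR] = 1 − (1−0.235709) × (1−0.19) = 0.380924
P(Vital path lost) [AND] = 0.06 × 0.17 × 0.08 = 0.000816
P(Signal drive 2 inoperative) [OR] = 1 − (1−0.10) × (1−0.000816) × (1−0.07) = 0.163683
P(Rail signal shows false clear) [AND] = 0.647124 × 0.380924 × 0.163683 = 0.040349
Rounded to 4 decimal places: P(Rail signal shows false clear) ≈ 0.0403.

0.0403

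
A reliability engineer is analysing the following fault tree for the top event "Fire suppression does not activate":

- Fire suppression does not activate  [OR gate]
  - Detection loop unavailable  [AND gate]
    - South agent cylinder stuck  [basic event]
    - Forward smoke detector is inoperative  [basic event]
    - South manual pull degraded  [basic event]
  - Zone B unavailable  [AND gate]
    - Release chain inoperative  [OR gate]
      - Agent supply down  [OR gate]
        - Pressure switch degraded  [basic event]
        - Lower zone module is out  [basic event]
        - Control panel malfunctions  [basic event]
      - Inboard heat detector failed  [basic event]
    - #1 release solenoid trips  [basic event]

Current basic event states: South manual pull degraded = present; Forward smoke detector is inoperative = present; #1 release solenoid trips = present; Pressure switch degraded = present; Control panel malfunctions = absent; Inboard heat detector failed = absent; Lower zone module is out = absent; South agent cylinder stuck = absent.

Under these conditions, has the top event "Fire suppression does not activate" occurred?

Detection loop unavailable [AND]: South agent cylinder stuck=not, Forward smoke detector is inoperative=occurs, South manual pull degraded=occurs → not all inputs occur → does not occur.
Agent supply down [OR]: Pressure switch degraded=occurs, Lower zone module is out=not, Control panel malfunctions=not → at least one input occurs → occurs.
Release chain inoperative [OR]: Agent supply down=occurs, Inboard heat detector failed=not → at least one input occurs → occurs.
Zone B unavailable [AND]: Release chain inoperative=occurs, #1 release solenoid trips=occurs → all inputs occur → occurs.
Fire suppression does not activate [OR]: Detection loop unavailable=not, Zone B unavailable=occurs → at least one input occurs → occurs.

Yes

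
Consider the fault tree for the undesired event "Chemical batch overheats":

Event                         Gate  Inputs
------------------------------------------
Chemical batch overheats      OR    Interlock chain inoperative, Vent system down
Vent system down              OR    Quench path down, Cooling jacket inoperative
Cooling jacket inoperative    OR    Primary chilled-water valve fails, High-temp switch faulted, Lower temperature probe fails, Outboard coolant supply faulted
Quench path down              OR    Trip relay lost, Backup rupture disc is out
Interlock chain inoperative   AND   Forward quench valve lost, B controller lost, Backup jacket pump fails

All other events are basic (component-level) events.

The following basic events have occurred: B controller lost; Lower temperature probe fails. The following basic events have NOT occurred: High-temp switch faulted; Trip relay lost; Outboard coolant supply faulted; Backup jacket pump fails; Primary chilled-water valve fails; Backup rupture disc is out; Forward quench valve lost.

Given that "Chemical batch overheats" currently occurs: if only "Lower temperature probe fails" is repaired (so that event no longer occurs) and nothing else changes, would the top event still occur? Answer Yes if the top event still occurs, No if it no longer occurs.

Counterfactual: set "Lower temperature probe fails" to not occurred.
Interlock chain inoperative [AND]: Forward quench valve lost=not, B controller lost=occurs, Backup jacket pump fails=not → not all inputs occur → does not occur.
Quench path down [OR]: Trip relay lost=not, Backup rupture disc is out=not → no input occurs → does not occur.
Cooling jacket inoperative [OR]: Primary chilled-water valve fails=not, High-temp switch faulted=not, Lower temperature probe fails=not, Outboard coolant supply faulted=not → no input occurs → does not occur.
Vent system down [OR]: Quench path down=not, Cooling jacket inoperative=not → no input occurs → does not occur.
Chemical batch overheats [OR]: Interlock chain inoperative=not, Vent system down=not → no input occurs → does not occur.

No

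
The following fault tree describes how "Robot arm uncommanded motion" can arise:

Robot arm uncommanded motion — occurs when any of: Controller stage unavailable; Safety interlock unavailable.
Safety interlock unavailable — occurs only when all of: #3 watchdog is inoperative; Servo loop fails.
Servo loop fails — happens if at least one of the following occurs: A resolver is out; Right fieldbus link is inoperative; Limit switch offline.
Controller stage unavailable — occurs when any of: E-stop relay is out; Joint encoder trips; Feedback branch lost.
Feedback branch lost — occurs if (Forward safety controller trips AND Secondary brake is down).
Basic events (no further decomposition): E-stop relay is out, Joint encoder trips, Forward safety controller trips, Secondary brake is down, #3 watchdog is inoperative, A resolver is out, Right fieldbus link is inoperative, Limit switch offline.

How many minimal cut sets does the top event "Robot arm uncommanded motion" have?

Feedback branch lost [AND]: one cut set from each child combined → 1 × 1 = 1 cut set(s).
Controller stage unavailable [OR]: union of children's cut sets → 3 cut set(s).
Servo loop fails [OR]: union of children's cut sets → 3 cut set(s).
Safety interlock unavailable [AND]: one cut set from each child combined → 1 × 3 = 3 cut set(s).
Robot arm uncommanded motion [OR]: union of children's cut sets → 6 cut set(s).
Minimal cut sets: {E-stop relay is out}; {Joint encoder trips}; {Forward safety controller trips, Secondary brake is down}; {#3 watchdog is inoperative, A resolver is out}; {#3 watchdog is inoperative, Right fieldbus link is inoperative}; {#3 watchdog is inoperative, Limit switch offline}.

6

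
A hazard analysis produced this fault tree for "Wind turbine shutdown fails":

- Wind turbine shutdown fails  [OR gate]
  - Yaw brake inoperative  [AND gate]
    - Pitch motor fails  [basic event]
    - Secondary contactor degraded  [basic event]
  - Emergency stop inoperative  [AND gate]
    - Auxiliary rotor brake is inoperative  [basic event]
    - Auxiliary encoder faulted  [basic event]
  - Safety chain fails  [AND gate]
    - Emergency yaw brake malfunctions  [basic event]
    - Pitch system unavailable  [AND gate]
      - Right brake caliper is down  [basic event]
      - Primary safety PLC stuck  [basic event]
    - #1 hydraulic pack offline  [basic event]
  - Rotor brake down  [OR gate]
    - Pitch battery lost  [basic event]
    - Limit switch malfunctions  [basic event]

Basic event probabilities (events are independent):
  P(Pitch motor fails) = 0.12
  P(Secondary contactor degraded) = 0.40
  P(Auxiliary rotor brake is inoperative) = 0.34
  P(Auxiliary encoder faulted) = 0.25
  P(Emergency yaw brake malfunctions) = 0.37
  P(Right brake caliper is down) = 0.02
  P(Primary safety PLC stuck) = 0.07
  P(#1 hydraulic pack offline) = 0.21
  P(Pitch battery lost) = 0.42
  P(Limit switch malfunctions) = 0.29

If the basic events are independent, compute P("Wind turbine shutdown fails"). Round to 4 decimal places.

0.6413

P(Yaw brake inoperative) [AND] = 0.12 × 0.40 = 0.048000
P(Emergency stop inoperative) [AND] = 0.34 × 0.25 = 0.085000
P(Pitch system unavailable) [AND] = 0.02 × 0.07 = 0.001400
P(Safety chain fails) [AND] = 0.37 × 0.001400 × 0.21 = 0.000109
P(Rotor brake down) [OR] = 1 − (1−0.42) × (1−0.29) = 0.588200
P(Wind turbine shutdown fails) [OR] = 1 − (1−0.048000) × (1−0.085000) × (1−0.000109) × (1−0.588200) = 0.641328
Rounded to 4 decimal places: P(Wind turbine shutdown fails) ≈ 0.6413.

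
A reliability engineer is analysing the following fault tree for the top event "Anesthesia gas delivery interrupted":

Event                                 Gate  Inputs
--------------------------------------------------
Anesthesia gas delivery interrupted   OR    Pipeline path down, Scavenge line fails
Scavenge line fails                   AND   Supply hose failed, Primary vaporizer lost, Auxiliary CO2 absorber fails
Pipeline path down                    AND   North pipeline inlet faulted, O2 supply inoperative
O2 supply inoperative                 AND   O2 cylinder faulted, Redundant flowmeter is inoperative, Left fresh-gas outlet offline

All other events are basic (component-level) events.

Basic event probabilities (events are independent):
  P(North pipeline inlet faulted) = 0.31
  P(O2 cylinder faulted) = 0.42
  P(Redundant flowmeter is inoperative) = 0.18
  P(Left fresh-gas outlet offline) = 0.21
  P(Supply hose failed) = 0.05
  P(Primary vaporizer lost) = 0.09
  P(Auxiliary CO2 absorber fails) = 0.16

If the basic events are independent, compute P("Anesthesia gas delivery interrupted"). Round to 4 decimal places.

P(O2 supply inoperative) [AND] = 0.42 × 0.18 × 0.21 = 0.015876
P(Pipeline path down) [AND] = 0.31 × 0.015876 = 0.004922
P(Scavenge line fails) [AND] = 0.05 × 0.09 × 0.16 = 0.000720
P(Anesthesia gas delivery interrupted) [OR] = 1 − (1−0.004922) × (1−0.000720) = 0.005638
Rounded to 4 decimal places: P(Anesthesia gas delivery interrupted) ≈ 0.0056.

0.0056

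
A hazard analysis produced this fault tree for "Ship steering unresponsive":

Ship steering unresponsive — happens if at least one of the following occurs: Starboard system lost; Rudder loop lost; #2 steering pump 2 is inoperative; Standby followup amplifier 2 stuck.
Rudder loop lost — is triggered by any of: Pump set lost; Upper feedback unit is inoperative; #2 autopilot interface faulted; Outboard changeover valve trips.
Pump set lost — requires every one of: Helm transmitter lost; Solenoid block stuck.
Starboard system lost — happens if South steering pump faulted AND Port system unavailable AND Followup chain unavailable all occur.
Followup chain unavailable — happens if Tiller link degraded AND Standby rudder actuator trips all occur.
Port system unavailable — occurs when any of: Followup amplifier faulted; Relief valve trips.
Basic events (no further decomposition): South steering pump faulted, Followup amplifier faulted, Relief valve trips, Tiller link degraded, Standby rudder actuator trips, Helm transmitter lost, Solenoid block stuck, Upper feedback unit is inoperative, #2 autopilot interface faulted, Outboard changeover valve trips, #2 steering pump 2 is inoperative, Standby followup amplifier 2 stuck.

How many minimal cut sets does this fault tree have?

8

Port system unavailable [OR]: union of children's cut sets → 2 cut set(s).
Followup chain unavailable [AND]: one cut set from each child combined → 1 × 1 = 1 cut set(s).
Starboard system lost [AND]: one cut set from each child combined → 1 × 2 × 1 = 2 cut set(s).
Pump set lost [AND]: one cut set from each child combined → 1 × 1 = 1 cut set(s).
Rudder loop lost [OR]: union of children's cut sets → 4 cut set(s).
Ship steering unresponsive [OR]: union of children's cut sets → 8 cut set(s).
Minimal cut sets: {Followup amplifier faulted, South steering pump faulted, Standby rudder actuator trips, Tiller link degraded}; {Relief valve trips, South steering pump faulted, Standby rudder actuator trips, Tiller link degraded}; {Helm transmitter lost, Solenoid block stuck}; {Upper feedback unit is inoperative}; {#2 autopilot interface faulted}; {Outboard changeover valve trips}; {#2 steering pump 2 is inoperative}; {Standby followup amplifier 2 stuck}.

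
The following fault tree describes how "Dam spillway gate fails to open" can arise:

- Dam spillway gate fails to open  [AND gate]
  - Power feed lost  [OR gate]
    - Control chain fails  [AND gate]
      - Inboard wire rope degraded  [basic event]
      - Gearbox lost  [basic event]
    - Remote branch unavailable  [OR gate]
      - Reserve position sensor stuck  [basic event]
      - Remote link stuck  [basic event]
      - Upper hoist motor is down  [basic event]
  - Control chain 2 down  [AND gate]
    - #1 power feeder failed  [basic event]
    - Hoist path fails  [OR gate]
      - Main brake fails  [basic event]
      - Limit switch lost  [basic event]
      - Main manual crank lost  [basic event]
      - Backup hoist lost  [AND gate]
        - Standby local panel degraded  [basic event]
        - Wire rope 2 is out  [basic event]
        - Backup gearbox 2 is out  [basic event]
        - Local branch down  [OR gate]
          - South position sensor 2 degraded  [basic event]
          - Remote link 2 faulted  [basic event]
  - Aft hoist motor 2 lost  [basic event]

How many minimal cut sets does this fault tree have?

Control chain fails [AND]: one cut set from each child combined → 1 × 1 = 1 cut set(s).
Remote branch unavailable [OR]: union of children's cut sets → 3 cut set(s).
Power feed lost [OR]: union of children's cut sets → 4 cut set(s).
Local branch down [OR]: union of children's cut sets → 2 cut set(s).
Backup hoist lost [AND]: one cut set from each child combined → 1 × 1 × 1 × 2 = 2 cut set(s).
Hoist path fails [OR]: union of children's cut sets → 5 cut set(s).
Control chain 2 down [AND]: one cut set from each child combined → 1 × 5 = 5 cut set(s).
Dam spillway gate fails to open [AND]: one cut set from each child combined → 4 × 5 × 1 = 20 cut set(s).

20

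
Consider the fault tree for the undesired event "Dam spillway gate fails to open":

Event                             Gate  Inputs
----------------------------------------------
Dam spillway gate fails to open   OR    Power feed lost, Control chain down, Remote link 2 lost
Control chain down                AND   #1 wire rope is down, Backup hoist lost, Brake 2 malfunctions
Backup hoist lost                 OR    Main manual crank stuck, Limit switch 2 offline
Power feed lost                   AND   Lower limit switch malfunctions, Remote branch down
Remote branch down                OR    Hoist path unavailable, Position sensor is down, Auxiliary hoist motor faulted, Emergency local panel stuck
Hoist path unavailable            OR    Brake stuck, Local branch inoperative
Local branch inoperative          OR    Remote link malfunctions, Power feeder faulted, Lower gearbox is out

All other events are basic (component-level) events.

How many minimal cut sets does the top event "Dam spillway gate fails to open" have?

10

Local branch inoperative [OR]: union of children's cut sets → 3 cut set(s).
Hoist path unavailable [OR]: union of children's cut sets → 4 cut set(s).
Remote branch down [OR]: union of children's cut sets → 7 cut set(s).
Power feed lost [AND]: one cut set from each child combined → 1 × 7 = 7 cut set(s).
Backup hoist lost [OR]: union of children's cut sets → 2 cut set(s).
Control chain down [AND]: one cut set from each child combined → 1 × 2 × 1 = 2 cut set(s).
Dam spillway gate fails to open [OR]: union of children's cut sets → 10 cut set(s).
Minimal cut sets: {Brake stuck, Lower limit switch malfunctions}; {Lower limit switch malfunctions, Remote link malfunctions}; {Lower limit switch malfunctions, Power feeder faulted}; {Lower gearbox is out, Lower limit switch malfunctions}; {Lower limit switch malfunctions, Position sensor is down}; {Auxiliary hoist motor faulted, Lower limit switch malfunctions}; {Emergency local panel stuck, Lower limit switch malfunctions}; {#1 wire rope is down, Brake 2 malfunctions, Main manual crank stuck}; {#1 wire rope is down, Brake 2 malfunctions, Limit switch 2 offline}; {Remote link 2 lost}.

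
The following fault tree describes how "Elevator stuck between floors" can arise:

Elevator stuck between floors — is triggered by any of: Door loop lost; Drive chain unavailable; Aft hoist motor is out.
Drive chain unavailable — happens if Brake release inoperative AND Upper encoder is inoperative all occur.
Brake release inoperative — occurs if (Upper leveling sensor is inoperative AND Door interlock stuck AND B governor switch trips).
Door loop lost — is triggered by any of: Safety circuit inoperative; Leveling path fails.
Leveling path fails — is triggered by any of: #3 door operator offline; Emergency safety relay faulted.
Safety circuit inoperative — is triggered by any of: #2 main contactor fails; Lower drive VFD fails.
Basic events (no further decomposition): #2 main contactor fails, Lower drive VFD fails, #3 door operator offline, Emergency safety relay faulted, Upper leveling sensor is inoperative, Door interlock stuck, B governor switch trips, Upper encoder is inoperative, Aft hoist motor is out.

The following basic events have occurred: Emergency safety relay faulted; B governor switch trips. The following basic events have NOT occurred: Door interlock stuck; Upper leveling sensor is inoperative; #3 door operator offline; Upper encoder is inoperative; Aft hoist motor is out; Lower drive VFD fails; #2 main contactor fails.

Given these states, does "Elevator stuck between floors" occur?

Yes

Safety circuit inoperative [OR]: #2 main contactor fails=not, Lower drive VFD fails=not → no input occurs → does not occur.
Leveling path fails [OR]: #3 door operator offline=not, Emergency safety relay faulted=occurs → at least one input occurs → occurs.
Door loop lost [OR]: Safety circuit inoperative=not, Leveling path fails=occurs → at least one input occurs → occurs.
Brake release inoperative [AND]: Upper leveling sensor is inoperative=not, Door interlock stuck=not, B governor switch trips=occurs → not all inputs occur → does not occur.
Drive chain unavailable [AND]: Brake release inoperative=not, Upper encoder is inoperative=not → not all inputs occur → does not occur.
Elevator stuck between floors [OR]: Door loop lost=occurs, Drive chain unavailable=not, Aft hoist motor is out=not → at least one input occurs → occurs.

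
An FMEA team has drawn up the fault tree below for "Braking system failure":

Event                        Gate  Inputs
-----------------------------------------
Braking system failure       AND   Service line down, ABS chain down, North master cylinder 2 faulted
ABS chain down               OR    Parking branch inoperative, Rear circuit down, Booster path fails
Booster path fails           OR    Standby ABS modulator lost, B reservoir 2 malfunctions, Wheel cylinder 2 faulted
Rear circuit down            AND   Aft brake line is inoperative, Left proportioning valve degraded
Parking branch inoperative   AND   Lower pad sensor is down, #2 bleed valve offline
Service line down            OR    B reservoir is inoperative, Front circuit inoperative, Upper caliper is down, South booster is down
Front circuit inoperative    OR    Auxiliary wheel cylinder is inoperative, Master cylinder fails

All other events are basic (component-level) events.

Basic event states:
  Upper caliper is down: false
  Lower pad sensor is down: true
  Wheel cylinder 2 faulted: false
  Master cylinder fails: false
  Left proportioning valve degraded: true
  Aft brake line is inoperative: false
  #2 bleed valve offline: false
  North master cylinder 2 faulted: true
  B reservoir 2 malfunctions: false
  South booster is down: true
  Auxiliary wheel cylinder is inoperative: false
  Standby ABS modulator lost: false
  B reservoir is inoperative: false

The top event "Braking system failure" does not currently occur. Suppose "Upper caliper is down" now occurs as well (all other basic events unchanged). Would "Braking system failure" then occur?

No

Counterfactual: set "Upper caliper is down" to occurred.
Front circuit inoperative [OR]: Auxiliary wheel cylinder is inoperative=not, Master cylinder fails=not → no input occurs → does not occur.
Service line down [OR]: B reservoir is inoperative=not, Front circuit inoperative=not, Upper caliper is down=occurs, South booster is down=occurs → at least one input occurs → occurs.
Parking branch inoperative [AND]: Lower pad sensor is down=occurs, #2 bleed valve offline=not → not all inputs occur → does not occur.
Rear circuit down [AND]: Aft brake line is inoperative=not, Left proportioning valve degraded=occurs → not all inputs occur → does not occur.
Booster path fails [OR]: Standby ABS modulator lost=not, B reservoir 2 malfunctions=not, Wheel cylinder 2 faulted=not → no input occurs → does not occur.
ABS chain down [OR]: Parking branch inoperative=not, Rear circuit down=not, Booster path fails=not → no input occurs → does not occur.
Braking system failure [AND]: Service line down=occurs, ABS chain down=not, North master cylinder 2 faulted=occurs → not all inputs occur → does not occur.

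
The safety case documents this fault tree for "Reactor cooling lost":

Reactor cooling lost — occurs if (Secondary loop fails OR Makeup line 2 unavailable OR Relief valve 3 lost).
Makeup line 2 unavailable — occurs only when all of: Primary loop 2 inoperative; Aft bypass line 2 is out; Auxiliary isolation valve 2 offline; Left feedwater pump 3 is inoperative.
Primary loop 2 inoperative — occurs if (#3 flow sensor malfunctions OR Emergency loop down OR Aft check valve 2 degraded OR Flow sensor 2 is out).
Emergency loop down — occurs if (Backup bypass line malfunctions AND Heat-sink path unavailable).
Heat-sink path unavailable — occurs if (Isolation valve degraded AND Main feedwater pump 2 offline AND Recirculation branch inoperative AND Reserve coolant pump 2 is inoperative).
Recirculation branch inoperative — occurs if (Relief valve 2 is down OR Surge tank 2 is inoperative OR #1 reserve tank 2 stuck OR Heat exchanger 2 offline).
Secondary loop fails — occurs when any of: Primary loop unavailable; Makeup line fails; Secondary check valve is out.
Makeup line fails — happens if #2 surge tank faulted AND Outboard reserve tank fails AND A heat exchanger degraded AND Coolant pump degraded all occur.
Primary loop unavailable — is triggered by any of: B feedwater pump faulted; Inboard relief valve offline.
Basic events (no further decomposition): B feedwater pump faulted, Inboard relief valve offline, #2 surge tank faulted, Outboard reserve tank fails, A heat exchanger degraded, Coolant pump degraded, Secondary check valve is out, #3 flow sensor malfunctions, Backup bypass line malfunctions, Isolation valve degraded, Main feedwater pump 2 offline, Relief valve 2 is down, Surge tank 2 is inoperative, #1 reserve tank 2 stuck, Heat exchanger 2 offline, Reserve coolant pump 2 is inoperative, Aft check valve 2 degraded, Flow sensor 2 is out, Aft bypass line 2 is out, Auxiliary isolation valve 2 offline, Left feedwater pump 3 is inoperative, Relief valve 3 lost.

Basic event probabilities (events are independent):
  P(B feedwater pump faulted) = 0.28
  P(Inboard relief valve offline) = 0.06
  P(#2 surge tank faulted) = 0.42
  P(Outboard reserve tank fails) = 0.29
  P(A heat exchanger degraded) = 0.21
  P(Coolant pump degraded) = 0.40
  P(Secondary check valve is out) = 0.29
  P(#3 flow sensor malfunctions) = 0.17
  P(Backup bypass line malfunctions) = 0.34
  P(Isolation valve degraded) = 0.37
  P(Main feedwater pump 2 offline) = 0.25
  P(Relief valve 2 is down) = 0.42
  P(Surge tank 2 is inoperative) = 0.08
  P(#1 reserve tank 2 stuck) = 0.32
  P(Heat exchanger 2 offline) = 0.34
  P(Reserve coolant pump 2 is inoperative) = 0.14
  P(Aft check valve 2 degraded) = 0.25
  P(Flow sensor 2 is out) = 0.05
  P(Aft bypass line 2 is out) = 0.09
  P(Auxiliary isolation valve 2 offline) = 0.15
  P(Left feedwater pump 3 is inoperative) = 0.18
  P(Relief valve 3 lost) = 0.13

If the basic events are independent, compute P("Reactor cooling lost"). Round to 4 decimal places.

0.5866

P(Primary loop unavailable) [OR] = 1 − (1−0.28) × (1−0.06) = 0.323200
P(Makeup line fails) [AND] = 0.42 × 0.29 × 0.21 × 0.40 = 0.010231
P(Secondary loop fails) [OR] = 1 − (1−0.323200) × (1−0.010231) × (1−0.29) = 0.524388
P(Recirculation branch inoperative) [OR] = 1 − (1−0.42) × (1−0.08) × (1−0.32) × (1−0.34) = 0.760520
P(Heat-sink path unavailable) [AND] = 0.37 × 0.25 × 0.760520 × 0.14 = 0.009849
P(Emergency loop down) [AND] = 0.34 × 0.009849 = 0.003349
P(Primary loop 2 inoperative) [OR] = 1 − (1−0.17) × (1−0.003349) × (1−0.25) × (1−0.05) = 0.410606
P(Makeup line 2 unavailable) [AND] = 0.410606 × 0.09 × 0.15 × 0.18 = 0.000998
P(Reactor cooling lost) [OR] = 1 − (1−0.524388) × (1−0.000998) × (1−0.13) = 0.586631
Rounded to 4 decimal places: P(Reactor cooling lost) ≈ 0.5866.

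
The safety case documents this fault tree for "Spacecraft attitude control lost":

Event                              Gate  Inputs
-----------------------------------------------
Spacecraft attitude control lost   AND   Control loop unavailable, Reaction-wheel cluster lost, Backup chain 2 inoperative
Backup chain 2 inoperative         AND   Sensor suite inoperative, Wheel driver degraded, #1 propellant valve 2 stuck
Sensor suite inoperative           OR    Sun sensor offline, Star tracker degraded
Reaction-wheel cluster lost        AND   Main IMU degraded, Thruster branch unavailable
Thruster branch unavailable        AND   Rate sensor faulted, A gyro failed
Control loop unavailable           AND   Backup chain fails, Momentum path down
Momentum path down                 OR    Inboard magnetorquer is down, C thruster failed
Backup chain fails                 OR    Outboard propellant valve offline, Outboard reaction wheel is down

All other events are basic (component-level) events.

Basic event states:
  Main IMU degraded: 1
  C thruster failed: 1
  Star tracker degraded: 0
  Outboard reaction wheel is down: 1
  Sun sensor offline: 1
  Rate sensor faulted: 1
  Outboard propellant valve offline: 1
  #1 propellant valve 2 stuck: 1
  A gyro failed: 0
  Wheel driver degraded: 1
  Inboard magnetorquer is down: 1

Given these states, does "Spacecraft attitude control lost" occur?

Backup chain fails [OR]: Outboard propellant valve offline=occurs, Outboard reaction wheel is down=occurs → at least one input occurs → occurs.
Momentum path down [OR]: Inboard magnetorquer is down=occurs, C thruster failed=occurs → at least one input occurs → occurs.
Control loop unavailable [AND]: Backup chain fails=occurs, Momentum path down=occurs → all inputs occur → occurs.
Thruster branch unavailable [AND]: Rate sensor faulted=occurs, A gyro failed=not → not all inputs occur → does not occur.
Reaction-wheel cluster lost [AND]: Main IMU degraded=occurs, Thruster branch unavailable=not → not all inputs occur → does not occur.
Sensor suite inoperative [OR]: Sun sensor offline=occurs, Star tracker degraded=not → at least one input occurs → occurs.
Backup chain 2 inoperative [AND]: Sensor suite inoperative=occurs, Wheel driver degraded=occurs, #1 propellant valve 2 stuck=occurs → all inputs occur → occurs.
Spacecraft attitude control lost [AND]: Control loop unavailable=occurs, Reaction-wheel cluster lost=not, Backup chain 2 inoperative=occurs → not all inputs occur → does not occur.

No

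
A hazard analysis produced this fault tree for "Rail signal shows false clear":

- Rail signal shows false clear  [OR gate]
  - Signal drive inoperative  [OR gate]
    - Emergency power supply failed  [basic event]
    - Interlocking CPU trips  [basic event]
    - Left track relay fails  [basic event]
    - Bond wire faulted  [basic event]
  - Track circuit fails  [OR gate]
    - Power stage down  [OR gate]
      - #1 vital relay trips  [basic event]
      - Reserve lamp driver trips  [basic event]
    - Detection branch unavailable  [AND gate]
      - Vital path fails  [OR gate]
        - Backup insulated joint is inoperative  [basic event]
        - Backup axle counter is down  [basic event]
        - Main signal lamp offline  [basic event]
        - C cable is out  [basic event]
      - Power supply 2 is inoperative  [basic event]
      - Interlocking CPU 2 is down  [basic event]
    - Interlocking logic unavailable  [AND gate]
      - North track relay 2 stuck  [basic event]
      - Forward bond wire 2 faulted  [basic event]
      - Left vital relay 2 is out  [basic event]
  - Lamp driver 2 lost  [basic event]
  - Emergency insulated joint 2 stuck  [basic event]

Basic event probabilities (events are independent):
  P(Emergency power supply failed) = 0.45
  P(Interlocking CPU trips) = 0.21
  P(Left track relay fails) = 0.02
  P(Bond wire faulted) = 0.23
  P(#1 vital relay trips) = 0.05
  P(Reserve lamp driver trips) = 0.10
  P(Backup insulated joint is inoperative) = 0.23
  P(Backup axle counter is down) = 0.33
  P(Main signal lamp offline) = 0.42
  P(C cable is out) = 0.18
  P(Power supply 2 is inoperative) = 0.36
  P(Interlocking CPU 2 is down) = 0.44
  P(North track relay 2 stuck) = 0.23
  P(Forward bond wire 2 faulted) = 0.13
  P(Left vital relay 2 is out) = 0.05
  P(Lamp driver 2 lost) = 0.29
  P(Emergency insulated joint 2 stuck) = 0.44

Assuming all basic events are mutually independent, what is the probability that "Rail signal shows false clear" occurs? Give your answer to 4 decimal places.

0.9020

P(Signal drive inoperative) [OR] = 1 − (1−0.45) × (1−0.21) × (1−0.02) × (1−0.23) = 0.672126
P(Power stage down) [OR] = 1 − (1−0.05) × (1−0.10) = 0.145000
P(Vital path fails) [OR] = 1 − (1−0.23) × (1−0.33) × (1−0.42) × (1−0.18) = 0.754638
P(Detection branch unavailable) [AND] = 0.754638 × 0.36 × 0.44 = 0.119535
P(Interlocking logic unavailable) [AND] = 0.23 × 0.13 × 0.05 = 0.001495
P(Track circuit fails) [OR] = 1 − (1−0.145000) × (1−0.119535) × (1−0.001495) = 0.248328
P(Rail signal shows false clear) [OR] = 1 − (1−0.672126) × (1−0.248328) × (1−0.29) × (1−0.44) = 0.902010
Rounded to 4 decimal places: P(Rail signal shows false clear) ≈ 0.9020.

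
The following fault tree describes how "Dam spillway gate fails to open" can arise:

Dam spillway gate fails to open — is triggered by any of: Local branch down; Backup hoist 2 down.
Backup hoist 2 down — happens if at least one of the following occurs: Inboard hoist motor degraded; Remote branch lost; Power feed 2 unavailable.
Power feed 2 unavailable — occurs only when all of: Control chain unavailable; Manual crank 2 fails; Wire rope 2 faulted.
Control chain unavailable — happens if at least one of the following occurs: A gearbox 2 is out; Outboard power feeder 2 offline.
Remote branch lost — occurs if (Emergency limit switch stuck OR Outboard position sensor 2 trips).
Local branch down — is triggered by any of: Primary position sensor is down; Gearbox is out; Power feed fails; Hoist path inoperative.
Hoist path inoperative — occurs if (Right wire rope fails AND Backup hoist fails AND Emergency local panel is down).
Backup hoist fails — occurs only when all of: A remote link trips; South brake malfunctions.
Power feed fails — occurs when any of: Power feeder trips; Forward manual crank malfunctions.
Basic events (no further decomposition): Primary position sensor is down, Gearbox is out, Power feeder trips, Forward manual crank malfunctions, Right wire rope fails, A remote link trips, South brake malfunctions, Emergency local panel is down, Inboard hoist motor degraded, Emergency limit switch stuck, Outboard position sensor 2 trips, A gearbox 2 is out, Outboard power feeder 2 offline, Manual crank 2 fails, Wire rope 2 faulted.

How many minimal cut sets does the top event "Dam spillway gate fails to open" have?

Power feed fails [OR]: union of children's cut sets → 2 cut set(s).
Backup hoist fails [AND]: one cut set from each child combined → 1 × 1 = 1 cut set(s).
Hoist path inoperative [AND]: one cut set from each child combined → 1 × 1 × 1 = 1 cut set(s).
Local branch down [OR]: union of children's cut sets → 5 cut set(s).
Remote branch lost [OR]: union of children's cut sets → 2 cut set(s).
Control chain unavailable [OR]: union of children's cut sets → 2 cut set(s).
Power feed 2 unavailable [AND]: one cut set from each child combined → 2 × 1 × 1 = 2 cut set(s).
Backup hoist 2 down [OR]: union of children's cut sets → 5 cut set(s).
Dam spillway gate fails to open [OR]: union of children's cut sets → 10 cut set(s).
Minimal cut sets: {Primary position sensor is down}; {Gearbox is out}; {Power feeder trips}; {Forward manual crank malfunctions}; {A remote link trips, Emergency local panel is down, Right wire rope fails, South brake malfunctions}; {Inboard hoist motor degraded}; {Emergency limit switch stuck}; {Outboard position sensor 2 trips}; {A gearbox 2 is out, Manual crank 2 fails, Wire rope 2 faulted}; {Manual crank 2 fails, Outboard power feeder 2 offline, Wire rope 2 faulted}.

10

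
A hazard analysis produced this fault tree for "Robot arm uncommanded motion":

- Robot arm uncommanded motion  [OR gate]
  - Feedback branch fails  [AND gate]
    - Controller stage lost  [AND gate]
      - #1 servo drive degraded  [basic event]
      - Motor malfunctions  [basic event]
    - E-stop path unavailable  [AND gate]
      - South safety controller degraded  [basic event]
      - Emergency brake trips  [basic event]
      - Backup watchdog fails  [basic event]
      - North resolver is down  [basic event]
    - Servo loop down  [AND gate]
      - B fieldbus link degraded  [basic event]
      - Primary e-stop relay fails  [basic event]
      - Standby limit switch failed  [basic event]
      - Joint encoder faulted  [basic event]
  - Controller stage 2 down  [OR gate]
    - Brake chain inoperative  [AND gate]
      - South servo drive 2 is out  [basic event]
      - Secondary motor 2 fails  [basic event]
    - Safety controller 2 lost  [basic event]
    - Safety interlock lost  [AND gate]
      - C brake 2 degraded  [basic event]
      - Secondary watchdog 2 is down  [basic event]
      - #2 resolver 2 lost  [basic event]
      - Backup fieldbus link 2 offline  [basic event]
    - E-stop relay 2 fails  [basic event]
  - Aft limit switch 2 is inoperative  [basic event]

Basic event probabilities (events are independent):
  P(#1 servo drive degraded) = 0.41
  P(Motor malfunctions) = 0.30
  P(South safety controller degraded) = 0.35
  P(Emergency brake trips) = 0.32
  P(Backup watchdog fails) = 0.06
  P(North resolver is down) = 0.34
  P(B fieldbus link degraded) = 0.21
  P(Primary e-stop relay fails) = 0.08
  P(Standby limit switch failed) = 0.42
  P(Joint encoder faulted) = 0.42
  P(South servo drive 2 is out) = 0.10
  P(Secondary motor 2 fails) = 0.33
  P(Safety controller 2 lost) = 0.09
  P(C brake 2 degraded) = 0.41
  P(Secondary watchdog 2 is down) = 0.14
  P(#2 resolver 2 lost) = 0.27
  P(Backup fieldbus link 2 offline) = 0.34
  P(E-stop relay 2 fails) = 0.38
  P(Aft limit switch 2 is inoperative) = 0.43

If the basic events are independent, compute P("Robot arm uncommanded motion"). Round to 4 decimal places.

P(Controller stage lost) [AND] = 0.41 × 0.30 = 0.123000
P(E-stop path unavailable) [AND] = 0.35 × 0.32 × 0.06 × 0.34 = 0.002285
P(Servo loop down) [AND] = 0.21 × 0.08 × 0.42 × 0.42 = 0.002964
P(Feedback branch fails) [AND] = 0.123000 × 0.002285 × 0.002964 = 0.000001
P(Brake chain inoperative) [AND] = 0.10 × 0.33 = 0.033000
P(Safety interlock lost) [AND] = 0.41 × 0.14 × 0.27 × 0.34 = 0.005269
P(Controller stage 2 down) [OR] = 1 − (1−0.033000) × (1−0.09) × (1−0.005269) × (1−0.38) = 0.457293
P(Robot arm uncommanded motion) [OR] = 1 − (1−0.000001) × (1−0.457293) × (1−0.43) = 0.690657
Rounded to 4 decimal places: P(Robot arm uncommanded motion) ≈ 0.6907.

0.6907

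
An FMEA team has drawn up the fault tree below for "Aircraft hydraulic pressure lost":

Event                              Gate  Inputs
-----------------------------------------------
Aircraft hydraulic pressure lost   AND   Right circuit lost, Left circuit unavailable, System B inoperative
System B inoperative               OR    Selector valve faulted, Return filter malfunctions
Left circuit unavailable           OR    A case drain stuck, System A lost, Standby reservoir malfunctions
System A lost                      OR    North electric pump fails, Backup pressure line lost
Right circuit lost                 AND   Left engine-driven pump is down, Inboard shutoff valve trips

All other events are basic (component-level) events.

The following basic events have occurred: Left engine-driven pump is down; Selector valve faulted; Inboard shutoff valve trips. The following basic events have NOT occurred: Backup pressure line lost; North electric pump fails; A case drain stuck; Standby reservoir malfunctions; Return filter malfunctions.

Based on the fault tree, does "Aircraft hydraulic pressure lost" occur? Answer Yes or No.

No

Right circuit lost [AND]: Left engine-driven pump is down=occurs, Inboard shutoff valve trips=occurs → all inputs occur → occurs.
System A lost [OR]: North electric pump fails=not, Backup pressure line lost=not → no input occurs → does not occur.
Left circuit unavailable [OR]: A case drain stuck=not, System A lost=not, Standby reservoir malfunctions=not → no input occurs → does not occur.
System B inoperative [OR]: Selector valve faulted=occurs, Return filter malfunctions=not → at least one input occurs → occurs.
Aircraft hydraulic pressure lost [AND]: Right circuit lost=occurs, Left circuit unavailable=not, System B inoperative=occurs → not all inputs occur → does not occur.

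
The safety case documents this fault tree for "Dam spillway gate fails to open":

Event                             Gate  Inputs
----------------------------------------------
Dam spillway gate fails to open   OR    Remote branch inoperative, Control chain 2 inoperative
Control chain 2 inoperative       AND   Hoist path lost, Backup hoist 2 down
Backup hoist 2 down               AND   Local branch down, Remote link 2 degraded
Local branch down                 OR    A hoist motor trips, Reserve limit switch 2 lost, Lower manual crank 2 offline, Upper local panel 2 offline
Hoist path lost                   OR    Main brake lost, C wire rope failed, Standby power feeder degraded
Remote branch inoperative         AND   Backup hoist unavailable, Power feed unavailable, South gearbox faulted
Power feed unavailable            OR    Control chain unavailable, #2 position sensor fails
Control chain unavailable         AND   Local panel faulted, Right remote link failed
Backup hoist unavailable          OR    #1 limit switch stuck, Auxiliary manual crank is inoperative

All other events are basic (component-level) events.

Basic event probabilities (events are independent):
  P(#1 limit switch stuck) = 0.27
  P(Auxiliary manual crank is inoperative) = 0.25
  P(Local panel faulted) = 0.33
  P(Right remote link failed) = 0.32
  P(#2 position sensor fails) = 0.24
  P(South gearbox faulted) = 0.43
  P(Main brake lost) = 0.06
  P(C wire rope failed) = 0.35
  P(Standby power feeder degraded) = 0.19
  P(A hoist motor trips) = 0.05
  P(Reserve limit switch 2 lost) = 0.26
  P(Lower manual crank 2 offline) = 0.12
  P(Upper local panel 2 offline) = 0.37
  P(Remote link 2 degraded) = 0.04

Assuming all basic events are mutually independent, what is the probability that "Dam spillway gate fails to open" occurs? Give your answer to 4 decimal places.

P(Backup hoist unavailable) [OR] = 1 − (1−0.27) × (1−0.25) = 0.452500
P(Control chain unavailable) [AND] = 0.33 × 0.32 = 0.105600
P(Power feed unavailable) [OR] = 1 − (1−0.105600) × (1−0.24) = 0.320256
P(Remote branch inoperative) [AND] = 0.452500 × 0.320256 × 0.43 = 0.062314
P(Hoist path lost) [OR] = 1 − (1−0.06) × (1−0.35) × (1−0.19) = 0.505090
P(Local branch down) [OR] = 1 − (1−0.05) × (1−0.26) × (1−0.12) × (1−0.37) = 0.610257
P(Backup hoist 2 down) [AND] = 0.610257 × 0.04 = 0.024410
P(Control chain 2 inoperative) [AND] = 0.505090 × 0.024410 = 0.012329
P(Dam spillway gate fails to open) [OR] = 1 − (1−0.062314) × (1−0.012329) = 0.073875
Rounded to 4 decimal places: P(Dam spillway gate fails to open) ≈ 0.0739.

0.0739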